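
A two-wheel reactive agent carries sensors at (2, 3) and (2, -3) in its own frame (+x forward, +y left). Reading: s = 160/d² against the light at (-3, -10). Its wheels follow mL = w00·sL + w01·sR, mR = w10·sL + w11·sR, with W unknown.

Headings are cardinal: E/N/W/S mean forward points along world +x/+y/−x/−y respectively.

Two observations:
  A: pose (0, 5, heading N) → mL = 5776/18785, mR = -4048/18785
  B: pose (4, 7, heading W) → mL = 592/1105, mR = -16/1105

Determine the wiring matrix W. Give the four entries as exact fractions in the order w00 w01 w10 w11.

1 -1/2 1/2 -1

obs A: pose=(0,5,N) → sL=160/289, sR=32/65, mL=5776/18785, mR=-4048/18785
obs B: pose=(4,7,W) → sL=160/221, sR=32/85, mL=592/1105, mR=-16/1105
sensor matrix S = [[160/289, 32/65], [160/221, 32/85]]; det S = -122880/830297
solve [mL_A; mL_B] = S·[w00; w01] and [mR_A; mR_B] = S·[w10; w11]:
  w00 = 1, w01 = -1/2, w10 = 1/2, w11 = -1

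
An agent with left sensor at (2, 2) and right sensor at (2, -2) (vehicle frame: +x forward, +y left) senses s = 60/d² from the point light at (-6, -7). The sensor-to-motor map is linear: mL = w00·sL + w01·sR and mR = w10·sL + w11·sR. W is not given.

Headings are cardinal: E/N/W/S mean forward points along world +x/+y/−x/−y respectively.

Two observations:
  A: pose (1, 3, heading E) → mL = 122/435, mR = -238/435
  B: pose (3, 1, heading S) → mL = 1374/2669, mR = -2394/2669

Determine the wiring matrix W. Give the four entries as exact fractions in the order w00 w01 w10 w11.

obs A: pose=(1,3,E) → sL=4/15, sR=12/29, mL=122/435, mR=-238/435
obs B: pose=(3,1,S) → sL=60/157, sR=12/17, mL=1374/2669, mR=-2394/2669
sensor matrix S = [[4/15, 12/29], [60/157, 12/17]]; det S = 11648/387005
solve [mL_A; mL_B] = S·[w00; w01] and [mR_A; mR_B] = S·[w10; w11]:
  w00 = -1/2, w01 = 1, w10 = -1/2, w11 = -1

-1/2 1 -1/2 -1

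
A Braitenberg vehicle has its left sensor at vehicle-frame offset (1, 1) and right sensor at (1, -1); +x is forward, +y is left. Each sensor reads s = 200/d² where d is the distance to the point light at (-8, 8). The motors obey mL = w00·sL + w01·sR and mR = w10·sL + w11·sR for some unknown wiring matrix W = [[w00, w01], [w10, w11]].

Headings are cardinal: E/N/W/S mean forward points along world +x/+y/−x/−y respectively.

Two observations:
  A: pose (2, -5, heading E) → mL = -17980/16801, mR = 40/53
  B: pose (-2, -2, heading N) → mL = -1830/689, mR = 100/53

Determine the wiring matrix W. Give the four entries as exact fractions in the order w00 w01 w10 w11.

-1 -1/2 1 0

obs A: pose=(2,-5,E) → sL=40/53, sR=200/317, mL=-17980/16801, mR=40/53
obs B: pose=(-2,-2,N) → sL=100/53, sR=20/13, mL=-1830/689, mR=100/53
sensor matrix S = [[40/53, 200/317], [100/53, 20/13]]; det S = -6400/218413
solve [mL_A; mL_B] = S·[w00; w01] and [mR_A; mR_B] = S·[w10; w11]:
  w00 = -1, w01 = -1/2, w10 = 1, w11 = 0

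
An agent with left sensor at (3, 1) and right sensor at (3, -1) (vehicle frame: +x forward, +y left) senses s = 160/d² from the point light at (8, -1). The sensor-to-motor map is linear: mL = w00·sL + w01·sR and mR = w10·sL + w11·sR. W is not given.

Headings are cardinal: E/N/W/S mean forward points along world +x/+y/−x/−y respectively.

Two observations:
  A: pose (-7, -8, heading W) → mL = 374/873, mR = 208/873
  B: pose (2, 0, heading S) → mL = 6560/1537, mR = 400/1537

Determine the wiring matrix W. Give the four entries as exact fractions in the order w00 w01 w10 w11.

obs A: pose=(-7,-8,W) → sL=40/97, sR=4/9, mL=374/873, mR=208/873
obs B: pose=(2,0,S) → sL=160/29, sR=160/53, mL=6560/1537, mR=400/1537
sensor matrix S = [[40/97, 4/9], [160/29, 160/53]]; det S = -1619840/1341801
solve [mL_A; mL_B] = S·[w00; w01] and [mR_A; mR_B] = S·[w10; w11]:
  w00 = 1/2, w01 = 1/2, w10 = -1/2, w11 = 1

1/2 1/2 -1/2 1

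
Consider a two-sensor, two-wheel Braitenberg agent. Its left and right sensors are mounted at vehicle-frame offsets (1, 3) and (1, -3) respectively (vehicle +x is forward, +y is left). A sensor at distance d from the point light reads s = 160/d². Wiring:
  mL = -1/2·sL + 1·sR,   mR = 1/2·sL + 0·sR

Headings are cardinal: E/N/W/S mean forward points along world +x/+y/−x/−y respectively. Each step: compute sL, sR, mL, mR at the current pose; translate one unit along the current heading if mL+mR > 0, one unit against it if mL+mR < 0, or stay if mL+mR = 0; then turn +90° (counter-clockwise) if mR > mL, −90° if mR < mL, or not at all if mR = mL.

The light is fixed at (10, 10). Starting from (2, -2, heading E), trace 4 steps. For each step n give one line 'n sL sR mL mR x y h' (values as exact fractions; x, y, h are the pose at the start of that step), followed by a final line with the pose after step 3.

n=0: pose=(2,-2,E); sL=16/13, sR=80/137; mL=-56/1781, mR=8/13; mL+mR=80/137 → advance +1; mR−mL=1152/1781 → turn +1·90°
n=1: pose=(3,-2,N); sL=160/221, sR=160/137; mL=24400/30277, mR=80/221; mL+mR=160/137 → advance +1; mR−mL=-13440/30277 → turn -1·90°
n=2: pose=(3,-1,E); sL=8/5, sR=20/29; mL=-16/145, mR=4/5; mL+mR=20/29 → advance +1; mR−mL=132/145 → turn +1·90°
n=3: pose=(4,-1,N); sL=160/181, sR=160/109; mL=20240/19729, mR=80/181; mL+mR=160/109 → advance +1; mR−mL=-11520/19729 → turn -1·90°

0 16/13 80/137 -56/1781 8/13 2 -2 E
1 160/221 160/137 24400/30277 80/221 3 -2 N
2 8/5 20/29 -16/145 4/5 3 -1 E
3 160/181 160/109 20240/19729 80/181 4 -1 N
final 4 0 E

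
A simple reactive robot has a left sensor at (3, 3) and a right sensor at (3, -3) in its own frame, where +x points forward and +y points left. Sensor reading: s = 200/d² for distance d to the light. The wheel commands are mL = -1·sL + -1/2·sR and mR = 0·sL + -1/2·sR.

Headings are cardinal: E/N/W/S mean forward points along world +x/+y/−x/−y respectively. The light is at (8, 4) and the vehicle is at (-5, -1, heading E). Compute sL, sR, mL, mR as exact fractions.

left sensor world pos  = (-2, 2); dL² = 104
right sensor world pos = (-2, -4); dR² = 164
sL = 200/104 = 25/13
sR = 200/164 = 50/41
mL = -1·sL + -1/2·sR = -1350/533
mR = 0·sL + -1/2·sR = -25/41

25/13 50/41 -1350/533 -25/41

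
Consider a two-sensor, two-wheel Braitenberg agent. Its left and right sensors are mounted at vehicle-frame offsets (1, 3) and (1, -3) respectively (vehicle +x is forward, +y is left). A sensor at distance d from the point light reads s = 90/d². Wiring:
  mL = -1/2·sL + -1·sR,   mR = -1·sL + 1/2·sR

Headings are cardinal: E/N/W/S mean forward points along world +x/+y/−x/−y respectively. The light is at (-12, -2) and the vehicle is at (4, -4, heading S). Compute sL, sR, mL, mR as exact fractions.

9/37 45/89 -4131/6586 63/6586

left sensor world pos  = (7, -5); dL² = 370
right sensor world pos = (1, -5); dR² = 178
sL = 90/370 = 9/37
sR = 90/178 = 45/89
mL = -1/2·sL + -1·sR = -4131/6586
mR = -1·sL + 1/2·sR = 63/6586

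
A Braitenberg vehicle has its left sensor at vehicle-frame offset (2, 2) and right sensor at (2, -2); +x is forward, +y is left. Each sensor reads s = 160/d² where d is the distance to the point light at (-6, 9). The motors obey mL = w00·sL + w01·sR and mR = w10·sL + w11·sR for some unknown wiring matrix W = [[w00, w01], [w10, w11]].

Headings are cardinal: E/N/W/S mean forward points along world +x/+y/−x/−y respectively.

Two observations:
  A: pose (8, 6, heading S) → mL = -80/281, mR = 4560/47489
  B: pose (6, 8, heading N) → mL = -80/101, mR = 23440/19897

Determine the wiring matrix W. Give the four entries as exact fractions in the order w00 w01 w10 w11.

-1/2 0 1 -1/2

obs A: pose=(8,6,S) → sL=160/281, sR=160/169, mL=-80/281, mR=4560/47489
obs B: pose=(6,8,N) → sL=160/101, sR=160/197, mL=-80/101, mR=23440/19897
sensor matrix S = [[160/281, 160/169], [160/101, 160/197]]; det S = -980172800/944888633
solve [mL_A; mL_B] = S·[w00; w01] and [mR_A; mR_B] = S·[w10; w11]:
  w00 = -1/2, w01 = 0, w10 = 1, w11 = -1/2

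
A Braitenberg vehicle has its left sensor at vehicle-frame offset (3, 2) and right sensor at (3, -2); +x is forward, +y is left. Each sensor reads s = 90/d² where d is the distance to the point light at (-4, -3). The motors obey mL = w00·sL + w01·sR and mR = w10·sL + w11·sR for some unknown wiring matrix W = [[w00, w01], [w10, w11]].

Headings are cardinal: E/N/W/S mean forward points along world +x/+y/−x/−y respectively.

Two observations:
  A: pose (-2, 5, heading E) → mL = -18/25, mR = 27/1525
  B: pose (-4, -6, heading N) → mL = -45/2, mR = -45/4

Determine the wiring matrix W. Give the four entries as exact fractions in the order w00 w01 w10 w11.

-1 0 -1 1/2

obs A: pose=(-2,5,E) → sL=18/25, sR=90/61, mL=-18/25, mR=27/1525
obs B: pose=(-4,-6,N) → sL=45/2, sR=45/2, mL=-45/2, mR=-45/4
sensor matrix S = [[18/25, 90/61], [45/2, 45/2]]; det S = -5184/305
solve [mL_A; mL_B] = S·[w00; w01] and [mR_A; mR_B] = S·[w10; w11]:
  w00 = -1, w01 = 0, w10 = -1, w11 = 1/2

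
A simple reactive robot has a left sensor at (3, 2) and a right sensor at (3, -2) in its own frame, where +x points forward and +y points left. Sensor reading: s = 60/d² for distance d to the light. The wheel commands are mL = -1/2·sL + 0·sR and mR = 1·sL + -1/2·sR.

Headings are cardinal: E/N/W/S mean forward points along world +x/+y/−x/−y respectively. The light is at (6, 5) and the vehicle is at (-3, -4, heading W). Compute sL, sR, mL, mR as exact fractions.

12/53 60/193 -6/53 726/10229

left sensor world pos  = (-6, -6); dL² = 265
right sensor world pos = (-6, -2); dR² = 193
sL = 60/265 = 12/53
sR = 60/193 = 60/193
mL = -1/2·sL + 0·sR = -6/53
mR = 1·sL + -1/2·sR = 726/10229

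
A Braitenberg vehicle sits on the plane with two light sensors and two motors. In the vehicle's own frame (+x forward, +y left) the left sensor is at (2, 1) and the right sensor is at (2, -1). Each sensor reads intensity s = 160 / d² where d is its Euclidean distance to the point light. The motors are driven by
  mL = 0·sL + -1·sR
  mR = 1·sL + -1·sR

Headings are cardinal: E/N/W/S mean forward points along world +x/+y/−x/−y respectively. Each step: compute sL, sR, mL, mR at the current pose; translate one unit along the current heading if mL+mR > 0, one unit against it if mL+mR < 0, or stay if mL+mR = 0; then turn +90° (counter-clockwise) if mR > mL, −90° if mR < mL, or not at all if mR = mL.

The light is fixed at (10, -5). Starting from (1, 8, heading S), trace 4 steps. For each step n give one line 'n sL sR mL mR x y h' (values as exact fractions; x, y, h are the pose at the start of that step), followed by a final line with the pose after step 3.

0 32/37 160/221 -160/221 1152/8177 1 8 S
1 80/137 80/109 -80/109 -2240/14933 1 9 E
2 160/377 160/337 -160/337 -6400/127049 0 9 N
3 5/9 8/17 -8/17 13/153 0 8 W
final 1 8 S

n=0: pose=(1,8,S); sL=32/37, sR=160/221; mL=-160/221, mR=1152/8177; mL+mR=-4768/8177 → advance -1; mR−mL=32/37 → turn +1·90°
n=1: pose=(1,9,E); sL=80/137, sR=80/109; mL=-80/109, mR=-2240/14933; mL+mR=-13200/14933 → advance -1; mR−mL=80/137 → turn +1·90°
n=2: pose=(0,9,N); sL=160/377, sR=160/337; mL=-160/337, mR=-6400/127049; mL+mR=-66720/127049 → advance -1; mR−mL=160/377 → turn +1·90°
n=3: pose=(0,8,W); sL=5/9, sR=8/17; mL=-8/17, mR=13/153; mL+mR=-59/153 → advance -1; mR−mL=5/9 → turn +1·90°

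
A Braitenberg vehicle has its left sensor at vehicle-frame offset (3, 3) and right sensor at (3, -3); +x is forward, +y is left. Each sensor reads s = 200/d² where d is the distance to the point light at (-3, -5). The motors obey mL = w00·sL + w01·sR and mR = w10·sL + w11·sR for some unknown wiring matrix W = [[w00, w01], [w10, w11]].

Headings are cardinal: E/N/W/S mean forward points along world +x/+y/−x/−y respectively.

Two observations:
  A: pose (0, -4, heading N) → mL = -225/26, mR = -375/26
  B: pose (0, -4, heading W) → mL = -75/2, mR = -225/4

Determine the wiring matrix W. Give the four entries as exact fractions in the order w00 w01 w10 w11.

-1 1 -1 -1/2

obs A: pose=(0,-4,N) → sL=25/2, sR=50/13, mL=-225/26, mR=-375/26
obs B: pose=(0,-4,W) → sL=50, sR=25/2, mL=-75/2, mR=-225/4
sensor matrix S = [[25/2, 50/13], [50, 25/2]]; det S = -1875/52
solve [mL_A; mL_B] = S·[w00; w01] and [mR_A; mR_B] = S·[w10; w11]:
  w00 = -1, w01 = 1, w10 = -1, w11 = -1/2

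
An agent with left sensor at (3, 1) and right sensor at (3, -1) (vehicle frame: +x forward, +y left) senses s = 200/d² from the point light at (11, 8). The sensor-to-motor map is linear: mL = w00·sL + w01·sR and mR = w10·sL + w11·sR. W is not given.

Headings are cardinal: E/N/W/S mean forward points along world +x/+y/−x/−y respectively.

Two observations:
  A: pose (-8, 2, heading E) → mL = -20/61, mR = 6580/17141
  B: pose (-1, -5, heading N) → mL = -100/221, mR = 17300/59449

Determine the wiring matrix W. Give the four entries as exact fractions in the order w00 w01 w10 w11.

0 -1/2 1 -1/2

obs A: pose=(-8,2,E) → sL=200/281, sR=40/61, mL=-20/61, mR=6580/17141
obs B: pose=(-1,-5,N) → sL=200/269, sR=200/221, mL=-100/221, mR=17300/59449
sensor matrix S = [[200/281, 40/61], [200/269, 200/221]]; det S = 159552000/1019015309
solve [mL_A; mL_B] = S·[w00; w01] and [mR_A; mR_B] = S·[w10; w11]:
  w00 = 0, w01 = -1/2, w10 = 1, w11 = -1/2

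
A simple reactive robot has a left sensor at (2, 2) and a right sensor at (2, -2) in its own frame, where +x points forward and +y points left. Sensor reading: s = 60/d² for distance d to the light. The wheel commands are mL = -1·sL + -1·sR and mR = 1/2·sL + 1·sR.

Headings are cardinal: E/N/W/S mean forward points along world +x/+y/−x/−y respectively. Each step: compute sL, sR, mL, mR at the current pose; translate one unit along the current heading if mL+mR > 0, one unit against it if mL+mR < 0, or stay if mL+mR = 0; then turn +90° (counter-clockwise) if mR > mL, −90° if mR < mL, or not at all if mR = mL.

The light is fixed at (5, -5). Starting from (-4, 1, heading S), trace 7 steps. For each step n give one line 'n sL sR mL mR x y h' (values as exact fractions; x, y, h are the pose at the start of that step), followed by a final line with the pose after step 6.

0 12/13 60/137 -2424/1781 1602/1781 -4 1 S
1 6/13 30/37 -612/481 501/481 -4 2 E
2 4/15 12/29 -296/435 238/435 -5 2 N
3 3/8 15/52 -69/104 99/208 -5 1 W
4 12/13 60/137 -2424/1781 1602/1781 -4 1 S
5 6/13 30/37 -612/481 501/481 -4 2 E
6 4/15 12/29 -296/435 238/435 -5 2 N
final -5 1 W

n=0: pose=(-4,1,S); sL=12/13, sR=60/137; mL=-2424/1781, mR=1602/1781; mL+mR=-6/13 → advance -1; mR−mL=4026/1781 → turn +1·90°
n=1: pose=(-4,2,E); sL=6/13, sR=30/37; mL=-612/481, mR=501/481; mL+mR=-3/13 → advance -1; mR−mL=1113/481 → turn +1·90°
n=2: pose=(-5,2,N); sL=4/15, sR=12/29; mL=-296/435, mR=238/435; mL+mR=-2/15 → advance -1; mR−mL=178/145 → turn +1·90°
n=3: pose=(-5,1,W); sL=3/8, sR=15/52; mL=-69/104, mR=99/208; mL+mR=-3/16 → advance -1; mR−mL=237/208 → turn +1·90°
n=4: pose=(-4,1,S); sL=12/13, sR=60/137; mL=-2424/1781, mR=1602/1781; mL+mR=-6/13 → advance -1; mR−mL=4026/1781 → turn +1·90°
n=5: pose=(-4,2,E); sL=6/13, sR=30/37; mL=-612/481, mR=501/481; mL+mR=-3/13 → advance -1; mR−mL=1113/481 → turn +1·90°
n=6: pose=(-5,2,N); sL=4/15, sR=12/29; mL=-296/435, mR=238/435; mL+mR=-2/15 → advance -1; mR−mL=178/145 → turn +1·90°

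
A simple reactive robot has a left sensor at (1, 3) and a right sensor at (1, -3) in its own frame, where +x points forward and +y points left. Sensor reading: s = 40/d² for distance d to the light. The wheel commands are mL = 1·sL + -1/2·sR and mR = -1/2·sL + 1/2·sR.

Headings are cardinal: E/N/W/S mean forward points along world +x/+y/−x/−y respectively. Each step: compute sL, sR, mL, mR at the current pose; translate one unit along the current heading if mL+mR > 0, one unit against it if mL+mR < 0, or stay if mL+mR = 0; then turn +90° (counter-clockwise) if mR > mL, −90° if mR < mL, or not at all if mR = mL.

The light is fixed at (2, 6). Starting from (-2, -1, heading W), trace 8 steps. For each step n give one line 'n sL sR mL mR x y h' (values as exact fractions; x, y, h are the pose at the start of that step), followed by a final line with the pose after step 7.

n=0: pose=(-2,-1,W); sL=8/25, sR=40/41; mL=-172/1025, mR=336/1025; mL+mR=4/25 → advance +1; mR−mL=508/1025 → turn +1·90°
n=1: pose=(-3,-1,S); sL=10/17, sR=5/16; mL=235/544, mR=-75/544; mL+mR=5/17 → advance +1; mR−mL=-155/272 → turn -1·90°
n=2: pose=(-3,-2,W); sL=40/157, sR=40/61; mL=-700/9577, mR=1920/9577; mL+mR=20/157 → advance +1; mR−mL=2620/9577 → turn +1·90°
n=3: pose=(-4,-2,S); sL=4/9, sR=20/81; mL=26/81, mR=-8/81; mL+mR=2/9 → advance +1; mR−mL=-34/81 → turn -1·90°
n=4: pose=(-4,-3,W); sL=40/193, sR=8/17; mL=-92/3281, mR=432/3281; mL+mR=20/193 → advance +1; mR−mL=524/3281 → turn +1·90°
n=5: pose=(-5,-3,S); sL=10/29, sR=1/5; mL=71/290, mR=-21/290; mL+mR=5/29 → advance +1; mR−mL=-46/145 → turn -1·90°
n=6: pose=(-5,-4,W); sL=40/233, sR=40/113; mL=-140/26329, mR=2400/26329; mL+mR=20/233 → advance +1; mR−mL=2540/26329 → turn +1·90°
n=7: pose=(-6,-4,S); sL=20/73, sR=20/121; mL=1690/8833, mR=-480/8833; mL+mR=10/73 → advance +1; mR−mL=-2170/8833 → turn -1·90°

0 8/25 40/41 -172/1025 336/1025 -2 -1 W
1 10/17 5/16 235/544 -75/544 -3 -1 S
2 40/157 40/61 -700/9577 1920/9577 -3 -2 W
3 4/9 20/81 26/81 -8/81 -4 -2 S
4 40/193 8/17 -92/3281 432/3281 -4 -3 W
5 10/29 1/5 71/290 -21/290 -5 -3 S
6 40/233 40/113 -140/26329 2400/26329 -5 -4 W
7 20/73 20/121 1690/8833 -480/8833 -6 -4 S
final -6 -5 W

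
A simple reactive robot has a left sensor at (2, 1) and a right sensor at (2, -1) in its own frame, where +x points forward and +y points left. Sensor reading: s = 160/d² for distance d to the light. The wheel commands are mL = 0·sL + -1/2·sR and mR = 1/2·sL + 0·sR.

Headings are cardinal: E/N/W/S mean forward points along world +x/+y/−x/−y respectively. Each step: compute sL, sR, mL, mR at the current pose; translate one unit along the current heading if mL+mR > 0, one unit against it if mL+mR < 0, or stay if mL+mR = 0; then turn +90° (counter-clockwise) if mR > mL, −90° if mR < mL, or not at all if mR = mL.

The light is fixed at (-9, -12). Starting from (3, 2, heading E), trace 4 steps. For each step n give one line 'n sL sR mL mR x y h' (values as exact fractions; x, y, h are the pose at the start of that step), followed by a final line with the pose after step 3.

0 160/421 32/73 -16/73 80/421 3 2 E
1 40/89 2/5 -1/5 20/89 2 2 N
2 160/277 160/337 -80/337 80/277 2 3 W
3 16/29 16/25 -8/25 8/29 1 3 S
final 1 4 E

n=0: pose=(3,2,E); sL=160/421, sR=32/73; mL=-16/73, mR=80/421; mL+mR=-896/30733 → advance -1; mR−mL=12576/30733 → turn +1·90°
n=1: pose=(2,2,N); sL=40/89, sR=2/5; mL=-1/5, mR=20/89; mL+mR=11/445 → advance +1; mR−mL=189/445 → turn +1·90°
n=2: pose=(2,3,W); sL=160/277, sR=160/337; mL=-80/337, mR=80/277; mL+mR=4800/93349 → advance +1; mR−mL=49120/93349 → turn +1·90°
n=3: pose=(1,3,S); sL=16/29, sR=16/25; mL=-8/25, mR=8/29; mL+mR=-32/725 → advance -1; mR−mL=432/725 → turn +1·90°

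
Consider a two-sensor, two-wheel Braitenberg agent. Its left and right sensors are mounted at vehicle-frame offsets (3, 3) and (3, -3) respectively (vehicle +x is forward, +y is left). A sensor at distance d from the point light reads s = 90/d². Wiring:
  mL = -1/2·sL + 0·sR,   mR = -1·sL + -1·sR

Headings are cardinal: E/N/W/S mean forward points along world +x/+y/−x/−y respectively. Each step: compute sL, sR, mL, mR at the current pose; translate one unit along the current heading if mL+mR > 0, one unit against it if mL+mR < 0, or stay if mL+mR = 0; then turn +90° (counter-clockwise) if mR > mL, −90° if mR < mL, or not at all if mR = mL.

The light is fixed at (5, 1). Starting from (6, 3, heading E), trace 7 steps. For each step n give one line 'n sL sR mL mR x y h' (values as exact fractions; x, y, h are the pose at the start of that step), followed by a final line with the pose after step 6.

n=0: pose=(6,3,E); sL=90/41, sR=90/17; mL=-45/41, mR=-5220/697; mL+mR=-5985/697 → advance -1; mR−mL=-4455/697 → turn -1·90°
n=1: pose=(5,3,S); sL=9, sR=9; mL=-9/2, mR=-18; mL+mR=-45/2 → advance -1; mR−mL=-27/2 → turn -1·90°
n=2: pose=(5,4,W); sL=10, sR=2; mL=-5, mR=-12; mL+mR=-17 → advance -1; mR−mL=-7 → turn -1·90°
n=3: pose=(6,4,N); sL=9/4, sR=45/26; mL=-9/8, mR=-207/52; mL+mR=-531/104 → advance -1; mR−mL=-297/104 → turn -1·90°
n=4: pose=(6,3,E); sL=90/41, sR=90/17; mL=-45/41, mR=-5220/697; mL+mR=-5985/697 → advance -1; mR−mL=-4455/697 → turn -1·90°
n=5: pose=(5,3,S); sL=9, sR=9; mL=-9/2, mR=-18; mL+mR=-45/2 → advance -1; mR−mL=-27/2 → turn -1·90°
n=6: pose=(5,4,W); sL=10, sR=2; mL=-5, mR=-12; mL+mR=-17 → advance -1; mR−mL=-7 → turn -1·90°

0 90/41 90/17 -45/41 -5220/697 6 3 E
1 9 9 -9/2 -18 5 3 S
2 10 2 -5 -12 5 4 W
3 9/4 45/26 -9/8 -207/52 6 4 N
4 90/41 90/17 -45/41 -5220/697 6 3 E
5 9 9 -9/2 -18 5 3 S
6 10 2 -5 -12 5 4 W
final 6 4 N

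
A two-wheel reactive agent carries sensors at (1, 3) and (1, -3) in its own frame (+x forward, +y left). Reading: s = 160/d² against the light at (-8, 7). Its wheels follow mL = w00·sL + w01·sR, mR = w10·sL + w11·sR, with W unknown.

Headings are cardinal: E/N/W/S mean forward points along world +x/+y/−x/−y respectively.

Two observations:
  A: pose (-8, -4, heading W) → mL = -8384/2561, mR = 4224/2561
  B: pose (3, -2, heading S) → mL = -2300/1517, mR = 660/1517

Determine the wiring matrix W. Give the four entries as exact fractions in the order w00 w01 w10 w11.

-1 -1 -1 1

obs A: pose=(-8,-4,W) → sL=160/197, sR=32/13, mL=-8384/2561, mR=4224/2561
obs B: pose=(3,-2,S) → sL=20/37, sR=40/41, mL=-2300/1517, mR=660/1517
sensor matrix S = [[160/197, 32/13], [20/37, 40/41]]; det S = -2090880/3885037
solve [mL_A; mL_B] = S·[w00; w01] and [mR_A; mR_B] = S·[w10; w11]:
  w00 = -1, w01 = -1, w10 = -1, w11 = 1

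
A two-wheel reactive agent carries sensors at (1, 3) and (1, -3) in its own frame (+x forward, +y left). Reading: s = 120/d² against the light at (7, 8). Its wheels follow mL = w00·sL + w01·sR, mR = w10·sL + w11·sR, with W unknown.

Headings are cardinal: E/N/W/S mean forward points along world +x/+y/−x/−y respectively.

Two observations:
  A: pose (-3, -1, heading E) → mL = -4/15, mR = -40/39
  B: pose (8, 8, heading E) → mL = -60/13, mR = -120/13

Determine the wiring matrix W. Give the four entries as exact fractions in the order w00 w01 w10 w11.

obs A: pose=(-3,-1,E) → sL=40/39, sR=8/15, mL=-4/15, mR=-40/39
obs B: pose=(8,8,E) → sL=120/13, sR=120/13, mL=-60/13, mR=-120/13
sensor matrix S = [[40/39, 8/15], [120/13, 120/13]]; det S = 768/169
solve [mL_A; mL_B] = S·[w00; w01] and [mR_A; mR_B] = S·[w10; w11]:
  w00 = 0, w01 = -1/2, w10 = -1, w11 = 0

0 -1/2 -1 0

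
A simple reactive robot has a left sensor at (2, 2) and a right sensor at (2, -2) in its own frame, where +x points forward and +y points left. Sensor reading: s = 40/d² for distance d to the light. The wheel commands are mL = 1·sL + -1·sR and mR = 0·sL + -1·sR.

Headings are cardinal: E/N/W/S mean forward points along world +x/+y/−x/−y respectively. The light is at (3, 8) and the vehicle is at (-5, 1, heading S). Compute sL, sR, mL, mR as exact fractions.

left sensor world pos  = (-3, -1); dL² = 117
right sensor world pos = (-7, -1); dR² = 181
sL = 40/117 = 40/117
sR = 40/181 = 40/181
mL = 1·sL + -1·sR = 2560/21177
mR = 0·sL + -1·sR = -40/181

40/117 40/181 2560/21177 -40/181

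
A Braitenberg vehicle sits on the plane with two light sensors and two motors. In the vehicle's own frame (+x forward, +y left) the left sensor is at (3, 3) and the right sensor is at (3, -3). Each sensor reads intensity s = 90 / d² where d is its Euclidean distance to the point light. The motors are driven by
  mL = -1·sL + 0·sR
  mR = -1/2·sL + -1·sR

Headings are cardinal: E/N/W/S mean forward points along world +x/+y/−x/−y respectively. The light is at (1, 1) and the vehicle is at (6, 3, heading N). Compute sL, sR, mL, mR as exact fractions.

90/29 90/89 -90/29 -6615/2581

left sensor world pos  = (3, 6); dL² = 29
right sensor world pos = (9, 6); dR² = 89
sL = 90/29 = 90/29
sR = 90/89 = 90/89
mL = -1·sL + 0·sR = -90/29
mR = -1/2·sL + -1·sR = -6615/2581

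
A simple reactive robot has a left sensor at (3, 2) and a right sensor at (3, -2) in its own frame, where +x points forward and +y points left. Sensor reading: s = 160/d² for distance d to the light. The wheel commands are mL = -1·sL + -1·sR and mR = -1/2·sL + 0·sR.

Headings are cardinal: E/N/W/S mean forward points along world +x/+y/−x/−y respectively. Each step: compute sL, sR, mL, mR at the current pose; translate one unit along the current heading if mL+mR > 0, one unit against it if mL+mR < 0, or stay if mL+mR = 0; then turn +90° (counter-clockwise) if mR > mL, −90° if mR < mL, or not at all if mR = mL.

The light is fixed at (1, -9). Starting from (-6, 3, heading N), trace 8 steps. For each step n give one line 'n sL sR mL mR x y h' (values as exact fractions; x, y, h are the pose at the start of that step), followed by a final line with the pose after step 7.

0 80/153 16/25 -4448/3825 -40/153 -6 3 N
1 160/181 160/269 -72000/48689 -80/181 -6 2 W
2 2 5/4 -13/4 -1 -5 2 S
3 32/41 160/109 -10048/4469 -16/41 -5 3 E
4 80/153 16/25 -4448/3825 -40/153 -6 3 N
5 160/181 160/269 -72000/48689 -80/181 -6 2 W
6 2 5/4 -13/4 -1 -5 2 S
7 32/41 160/109 -10048/4469 -16/41 -5 3 E
final -6 3 N

n=0: pose=(-6,3,N); sL=80/153, sR=16/25; mL=-4448/3825, mR=-40/153; mL+mR=-1816/1275 → advance -1; mR−mL=3448/3825 → turn +1·90°
n=1: pose=(-6,2,W); sL=160/181, sR=160/269; mL=-72000/48689, mR=-80/181; mL+mR=-93520/48689 → advance -1; mR−mL=50480/48689 → turn +1·90°
n=2: pose=(-5,2,S); sL=2, sR=5/4; mL=-13/4, mR=-1; mL+mR=-17/4 → advance -1; mR−mL=9/4 → turn +1·90°
n=3: pose=(-5,3,E); sL=32/41, sR=160/109; mL=-10048/4469, mR=-16/41; mL+mR=-11792/4469 → advance -1; mR−mL=8304/4469 → turn +1·90°
n=4: pose=(-6,3,N); sL=80/153, sR=16/25; mL=-4448/3825, mR=-40/153; mL+mR=-1816/1275 → advance -1; mR−mL=3448/3825 → turn +1·90°
n=5: pose=(-6,2,W); sL=160/181, sR=160/269; mL=-72000/48689, mR=-80/181; mL+mR=-93520/48689 → advance -1; mR−mL=50480/48689 → turn +1·90°
n=6: pose=(-5,2,S); sL=2, sR=5/4; mL=-13/4, mR=-1; mL+mR=-17/4 → advance -1; mR−mL=9/4 → turn +1·90°
n=7: pose=(-5,3,E); sL=32/41, sR=160/109; mL=-10048/4469, mR=-16/41; mL+mR=-11792/4469 → advance -1; mR−mL=8304/4469 → turn +1·90°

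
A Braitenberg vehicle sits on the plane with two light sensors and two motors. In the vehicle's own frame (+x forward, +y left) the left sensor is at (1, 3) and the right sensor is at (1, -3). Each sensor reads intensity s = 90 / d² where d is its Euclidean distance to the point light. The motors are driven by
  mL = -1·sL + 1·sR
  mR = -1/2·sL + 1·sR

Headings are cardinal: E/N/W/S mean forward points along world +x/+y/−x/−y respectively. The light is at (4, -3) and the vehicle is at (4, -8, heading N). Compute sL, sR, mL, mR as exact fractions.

18/5 18/5 0 9/5

left sensor world pos  = (1, -7); dL² = 25
right sensor world pos = (7, -7); dR² = 25
sL = 90/25 = 18/5
sR = 90/25 = 18/5
mL = -1·sL + 1·sR = 0
mR = -1/2·sL + 1·sR = 9/5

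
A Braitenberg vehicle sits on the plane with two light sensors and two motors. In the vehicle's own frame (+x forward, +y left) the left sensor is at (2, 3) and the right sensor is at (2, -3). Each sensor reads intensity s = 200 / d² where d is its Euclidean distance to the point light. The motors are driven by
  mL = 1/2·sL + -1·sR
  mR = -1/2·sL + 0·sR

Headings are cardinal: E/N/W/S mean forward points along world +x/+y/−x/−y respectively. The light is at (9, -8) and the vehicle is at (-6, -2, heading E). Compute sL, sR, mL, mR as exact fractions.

left sensor world pos  = (-4, 1); dL² = 250
right sensor world pos = (-4, -5); dR² = 178
sL = 200/250 = 4/5
sR = 200/178 = 100/89
mL = 1/2·sL + -1·sR = -322/445
mR = -1/2·sL + 0·sR = -2/5

4/5 100/89 -322/445 -2/5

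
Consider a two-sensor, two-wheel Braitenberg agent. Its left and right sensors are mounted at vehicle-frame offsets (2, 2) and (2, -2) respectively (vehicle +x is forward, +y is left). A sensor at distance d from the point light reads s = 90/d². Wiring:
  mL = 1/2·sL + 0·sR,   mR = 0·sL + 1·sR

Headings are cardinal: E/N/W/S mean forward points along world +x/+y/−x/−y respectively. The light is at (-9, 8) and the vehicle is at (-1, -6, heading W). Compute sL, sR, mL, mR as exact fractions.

45/146 1/2 45/292 1/2

left sensor world pos  = (-3, -8); dL² = 292
right sensor world pos = (-3, -4); dR² = 180
sL = 90/292 = 45/146
sR = 90/180 = 1/2
mL = 1/2·sL + 0·sR = 45/292
mR = 0·sL + 1·sR = 1/2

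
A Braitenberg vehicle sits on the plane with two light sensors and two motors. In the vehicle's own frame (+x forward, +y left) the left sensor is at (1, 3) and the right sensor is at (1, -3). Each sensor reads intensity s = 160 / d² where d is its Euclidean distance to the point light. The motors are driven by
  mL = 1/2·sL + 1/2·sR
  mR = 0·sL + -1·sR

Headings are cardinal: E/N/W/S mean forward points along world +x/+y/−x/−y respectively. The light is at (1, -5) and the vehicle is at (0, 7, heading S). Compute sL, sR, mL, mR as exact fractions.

32/25 160/137 4192/3425 -160/137

left sensor world pos  = (3, 6); dL² = 125
right sensor world pos = (-3, 6); dR² = 137
sL = 160/125 = 32/25
sR = 160/137 = 160/137
mL = 1/2·sL + 1/2·sR = 4192/3425
mR = 0·sL + -1·sR = -160/137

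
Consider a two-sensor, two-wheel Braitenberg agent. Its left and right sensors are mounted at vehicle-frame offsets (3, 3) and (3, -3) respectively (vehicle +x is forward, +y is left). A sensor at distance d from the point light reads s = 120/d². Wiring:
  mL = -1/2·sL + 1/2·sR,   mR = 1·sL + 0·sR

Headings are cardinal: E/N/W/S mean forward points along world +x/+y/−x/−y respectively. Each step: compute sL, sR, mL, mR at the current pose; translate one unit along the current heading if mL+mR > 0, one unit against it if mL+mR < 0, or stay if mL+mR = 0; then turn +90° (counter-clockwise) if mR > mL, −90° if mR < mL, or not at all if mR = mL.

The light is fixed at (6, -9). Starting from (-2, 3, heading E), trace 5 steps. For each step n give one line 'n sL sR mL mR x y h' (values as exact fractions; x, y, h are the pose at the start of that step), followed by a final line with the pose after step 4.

0 12/25 60/53 432/1325 12/25 -2 3 E
1 24/65 120/241 1008/15665 24/65 -1 3 N
2 3/5 30/89 -117/890 3/5 -1 4 W
3 24/25 120/221 -1152/5525 24/25 -2 4 S
4 12/25 60/53 432/1325 12/25 -2 3 E
final -1 3 N

n=0: pose=(-2,3,E); sL=12/25, sR=60/53; mL=432/1325, mR=12/25; mL+mR=1068/1325 → advance +1; mR−mL=204/1325 → turn +1·90°
n=1: pose=(-1,3,N); sL=24/65, sR=120/241; mL=1008/15665, mR=24/65; mL+mR=6792/15665 → advance +1; mR−mL=4776/15665 → turn +1·90°
n=2: pose=(-1,4,W); sL=3/5, sR=30/89; mL=-117/890, mR=3/5; mL+mR=417/890 → advance +1; mR−mL=651/890 → turn +1·90°
n=3: pose=(-2,4,S); sL=24/25, sR=120/221; mL=-1152/5525, mR=24/25; mL+mR=4152/5525 → advance +1; mR−mL=6456/5525 → turn +1·90°
n=4: pose=(-2,3,E); sL=12/25, sR=60/53; mL=432/1325, mR=12/25; mL+mR=1068/1325 → advance +1; mR−mL=204/1325 → turn +1·90°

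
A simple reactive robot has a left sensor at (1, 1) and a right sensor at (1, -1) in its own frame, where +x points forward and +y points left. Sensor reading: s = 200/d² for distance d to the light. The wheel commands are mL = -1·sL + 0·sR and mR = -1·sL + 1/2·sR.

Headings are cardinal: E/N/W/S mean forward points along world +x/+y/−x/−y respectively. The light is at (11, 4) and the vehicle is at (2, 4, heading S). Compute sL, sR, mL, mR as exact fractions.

left sensor world pos  = (3, 3); dL² = 65
right sensor world pos = (1, 3); dR² = 101
sL = 200/65 = 40/13
sR = 200/101 = 200/101
mL = -1·sL + 0·sR = -40/13
mR = -1·sL + 1/2·sR = -2740/1313

40/13 200/101 -40/13 -2740/1313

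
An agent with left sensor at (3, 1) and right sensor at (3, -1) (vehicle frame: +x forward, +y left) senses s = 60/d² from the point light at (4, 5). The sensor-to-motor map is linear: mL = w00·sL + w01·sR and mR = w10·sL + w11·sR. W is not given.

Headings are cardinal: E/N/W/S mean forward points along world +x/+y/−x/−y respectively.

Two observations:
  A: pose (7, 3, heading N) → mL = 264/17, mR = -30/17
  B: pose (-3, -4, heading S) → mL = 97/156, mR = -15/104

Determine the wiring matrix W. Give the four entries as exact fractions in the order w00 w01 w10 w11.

obs A: pose=(7,3,N) → sL=12, sR=60/17, mL=264/17, mR=-30/17
obs B: pose=(-3,-4,S) → sL=1/3, sR=15/52, mL=97/156, mR=-15/104
sensor matrix S = [[12, 60/17], [1/3, 15/52]]; det S = 505/221
solve [mL_A; mL_B] = S·[w00; w01] and [mR_A; mR_B] = S·[w10; w11]:
  w00 = 1, w01 = 1, w10 = 0, w11 = -1/2

1 1 0 -1/2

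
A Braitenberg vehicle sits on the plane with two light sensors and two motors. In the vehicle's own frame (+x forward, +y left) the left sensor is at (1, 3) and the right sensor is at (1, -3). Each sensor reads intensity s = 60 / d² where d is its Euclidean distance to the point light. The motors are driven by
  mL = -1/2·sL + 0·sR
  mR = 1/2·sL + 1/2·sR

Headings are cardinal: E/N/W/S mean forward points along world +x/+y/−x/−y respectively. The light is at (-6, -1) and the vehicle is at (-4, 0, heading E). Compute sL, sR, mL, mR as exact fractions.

12/5 60/13 -6/5 228/65

left sensor world pos  = (-3, 3); dL² = 25
right sensor world pos = (-3, -3); dR² = 13
sL = 60/25 = 12/5
sR = 60/13 = 60/13
mL = -1/2·sL + 0·sR = -6/5
mR = 1/2·sL + 1/2·sR = 228/65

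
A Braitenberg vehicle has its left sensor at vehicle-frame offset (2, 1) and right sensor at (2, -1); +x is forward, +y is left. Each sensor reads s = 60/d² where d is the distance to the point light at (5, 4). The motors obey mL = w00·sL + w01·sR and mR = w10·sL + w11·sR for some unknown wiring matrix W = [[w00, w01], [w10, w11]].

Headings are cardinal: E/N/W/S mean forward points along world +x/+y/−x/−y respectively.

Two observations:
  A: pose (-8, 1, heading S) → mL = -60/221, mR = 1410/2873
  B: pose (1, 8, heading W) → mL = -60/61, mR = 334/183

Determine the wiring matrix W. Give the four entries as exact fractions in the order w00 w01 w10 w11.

obs A: pose=(-8,1,S) → sL=60/169, sR=60/221, mL=-60/221, mR=1410/2873
obs B: pose=(1,8,W) → sL=4/3, sR=60/61, mL=-60/61, mR=334/183
sensor matrix S = [[60/169, 60/221], [4/3, 60/61]]; det S = -2240/175253
solve [mL_A; mL_B] = S·[w00; w01] and [mR_A; mR_B] = S·[w10; w11]:
  w00 = 0, w01 = -1, w10 = 1, w11 = 1/2

0 -1 1 1/2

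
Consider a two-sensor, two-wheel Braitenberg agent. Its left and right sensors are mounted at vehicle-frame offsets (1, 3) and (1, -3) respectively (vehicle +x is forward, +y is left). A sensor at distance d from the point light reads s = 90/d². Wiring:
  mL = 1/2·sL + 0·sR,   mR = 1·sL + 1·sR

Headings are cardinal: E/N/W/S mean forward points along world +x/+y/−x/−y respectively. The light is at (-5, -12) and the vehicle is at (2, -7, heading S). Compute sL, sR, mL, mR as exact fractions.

45/58 45/16 45/116 1665/464

left sensor world pos  = (5, -8); dL² = 116
right sensor world pos = (-1, -8); dR² = 32
sL = 90/116 = 45/58
sR = 90/32 = 45/16
mL = 1/2·sL + 0·sR = 45/116
mR = 1·sL + 1·sR = 1665/464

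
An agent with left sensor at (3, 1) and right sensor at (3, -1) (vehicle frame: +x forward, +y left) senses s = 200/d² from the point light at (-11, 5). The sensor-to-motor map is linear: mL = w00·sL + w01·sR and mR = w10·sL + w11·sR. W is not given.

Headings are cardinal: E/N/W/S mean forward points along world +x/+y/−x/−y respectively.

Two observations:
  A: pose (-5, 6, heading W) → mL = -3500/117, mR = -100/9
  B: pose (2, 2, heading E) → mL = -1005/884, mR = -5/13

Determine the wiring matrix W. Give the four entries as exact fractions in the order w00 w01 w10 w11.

-1 -1/2 -1/2 0

obs A: pose=(-5,6,W) → sL=200/9, sR=200/13, mL=-3500/117, mR=-100/9
obs B: pose=(2,2,E) → sL=10/13, sR=25/34, mL=-1005/884, mR=-5/13
sensor matrix S = [[200/9, 200/13], [10/13, 25/34]]; det S = 116500/25857
solve [mL_A; mL_B] = S·[w00; w01] and [mR_A; mR_B] = S·[w10; w11]:
  w00 = -1, w01 = -1/2, w10 = -1/2, w11 = 0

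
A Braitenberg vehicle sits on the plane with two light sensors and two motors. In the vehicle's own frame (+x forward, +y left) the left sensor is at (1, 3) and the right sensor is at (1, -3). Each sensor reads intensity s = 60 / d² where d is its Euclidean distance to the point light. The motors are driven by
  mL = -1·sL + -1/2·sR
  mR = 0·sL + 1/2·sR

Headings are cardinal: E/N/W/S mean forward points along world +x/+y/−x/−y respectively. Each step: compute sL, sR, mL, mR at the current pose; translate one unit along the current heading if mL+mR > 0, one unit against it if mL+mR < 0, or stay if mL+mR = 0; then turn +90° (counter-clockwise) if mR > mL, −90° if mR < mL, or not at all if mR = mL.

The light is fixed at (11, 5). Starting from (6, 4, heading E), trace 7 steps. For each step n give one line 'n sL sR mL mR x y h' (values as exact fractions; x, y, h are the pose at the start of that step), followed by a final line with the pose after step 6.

0 3 15/8 -63/16 15/16 6 4 E
1 20/27 20/3 -110/27 10/3 5 4 N
2 30/37 6/5 -261/185 3/5 5 3 W
3 60/13 60/73 -4770/949 30/73 6 3 S
4 3 15/8 -63/16 15/16 6 4 E
5 20/27 20/3 -110/27 10/3 5 4 N
6 30/37 6/5 -261/185 3/5 5 3 W
final 6 3 S

n=0: pose=(6,4,E); sL=3, sR=15/8; mL=-63/16, mR=15/16; mL+mR=-3 → advance -1; mR−mL=39/8 → turn +1·90°
n=1: pose=(5,4,N); sL=20/27, sR=20/3; mL=-110/27, mR=10/3; mL+mR=-20/27 → advance -1; mR−mL=200/27 → turn +1·90°
n=2: pose=(5,3,W); sL=30/37, sR=6/5; mL=-261/185, mR=3/5; mL+mR=-30/37 → advance -1; mR−mL=372/185 → turn +1·90°
n=3: pose=(6,3,S); sL=60/13, sR=60/73; mL=-4770/949, mR=30/73; mL+mR=-60/13 → advance -1; mR−mL=5160/949 → turn +1·90°
n=4: pose=(6,4,E); sL=3, sR=15/8; mL=-63/16, mR=15/16; mL+mR=-3 → advance -1; mR−mL=39/8 → turn +1·90°
n=5: pose=(5,4,N); sL=20/27, sR=20/3; mL=-110/27, mR=10/3; mL+mR=-20/27 → advance -1; mR−mL=200/27 → turn +1·90°
n=6: pose=(5,3,W); sL=30/37, sR=6/5; mL=-261/185, mR=3/5; mL+mR=-30/37 → advance -1; mR−mL=372/185 → turn +1·90°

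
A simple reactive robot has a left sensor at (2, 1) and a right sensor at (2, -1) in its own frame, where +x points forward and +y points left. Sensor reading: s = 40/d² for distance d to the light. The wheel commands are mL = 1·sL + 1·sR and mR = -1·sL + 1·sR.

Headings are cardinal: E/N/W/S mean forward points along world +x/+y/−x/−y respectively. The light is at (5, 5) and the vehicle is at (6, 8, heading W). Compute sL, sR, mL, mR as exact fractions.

left sensor world pos  = (4, 7); dL² = 5
right sensor world pos = (4, 9); dR² = 17
sL = 40/5 = 8
sR = 40/17 = 40/17
mL = 1·sL + 1·sR = 176/17
mR = -1·sL + 1·sR = -96/17

8 40/17 176/17 -96/17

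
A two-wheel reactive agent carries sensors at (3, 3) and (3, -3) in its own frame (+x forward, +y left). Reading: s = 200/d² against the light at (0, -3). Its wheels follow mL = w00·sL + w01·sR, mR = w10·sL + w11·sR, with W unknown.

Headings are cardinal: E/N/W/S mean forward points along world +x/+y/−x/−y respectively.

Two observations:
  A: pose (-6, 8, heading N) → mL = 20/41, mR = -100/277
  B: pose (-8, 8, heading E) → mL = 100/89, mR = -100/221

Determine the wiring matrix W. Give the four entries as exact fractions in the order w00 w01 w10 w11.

0 1/2 -1/2 0

obs A: pose=(-6,8,N) → sL=200/277, sR=40/41, mL=20/41, mR=-100/277
obs B: pose=(-8,8,E) → sL=200/221, sR=200/89, mL=100/89, mR=-100/221
sensor matrix S = [[200/277, 40/41], [200/221, 200/89]]; det S = 165216000/223380833
solve [mL_A; mL_B] = S·[w00; w01] and [mR_A; mR_B] = S·[w10; w11]:
  w00 = 0, w01 = 1/2, w10 = -1/2, w11 = 0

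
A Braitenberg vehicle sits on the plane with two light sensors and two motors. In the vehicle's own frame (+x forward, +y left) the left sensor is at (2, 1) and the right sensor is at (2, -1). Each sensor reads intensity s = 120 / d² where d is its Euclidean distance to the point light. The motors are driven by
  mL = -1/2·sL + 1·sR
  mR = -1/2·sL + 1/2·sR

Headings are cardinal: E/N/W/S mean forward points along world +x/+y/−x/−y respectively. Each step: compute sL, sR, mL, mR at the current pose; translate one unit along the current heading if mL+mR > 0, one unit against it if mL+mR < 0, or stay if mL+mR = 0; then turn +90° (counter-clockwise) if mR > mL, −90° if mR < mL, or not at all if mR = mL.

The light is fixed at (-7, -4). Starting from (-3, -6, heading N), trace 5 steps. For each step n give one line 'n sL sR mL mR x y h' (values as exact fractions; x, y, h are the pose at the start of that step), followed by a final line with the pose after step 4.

0 40/3 24/5 -28/15 -64/15 -3 -6 N
1 3 30/13 21/26 -9/26 -3 -7 E
2 120/61 120/41 4860/2501 1200/2501 -2 -7 S
3 60/17 20/3 250/51 80/51 -2 -8 W
4 120/13 120/29 -180/377 -960/377 -3 -8 N
final -3 -9 E

n=0: pose=(-3,-6,N); sL=40/3, sR=24/5; mL=-28/15, mR=-64/15; mL+mR=-92/15 → advance -1; mR−mL=-12/5 → turn -1·90°
n=1: pose=(-3,-7,E); sL=3, sR=30/13; mL=21/26, mR=-9/26; mL+mR=6/13 → advance +1; mR−mL=-15/13 → turn -1·90°
n=2: pose=(-2,-7,S); sL=120/61, sR=120/41; mL=4860/2501, mR=1200/2501; mL+mR=6060/2501 → advance +1; mR−mL=-60/41 → turn -1·90°
n=3: pose=(-2,-8,W); sL=60/17, sR=20/3; mL=250/51, mR=80/51; mL+mR=110/17 → advance +1; mR−mL=-10/3 → turn -1·90°
n=4: pose=(-3,-8,N); sL=120/13, sR=120/29; mL=-180/377, mR=-960/377; mL+mR=-1140/377 → advance -1; mR−mL=-60/29 → turn -1·90°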